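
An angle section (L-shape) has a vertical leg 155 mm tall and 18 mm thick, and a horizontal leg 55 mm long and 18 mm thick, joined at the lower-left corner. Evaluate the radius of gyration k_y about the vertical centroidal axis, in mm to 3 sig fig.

k_y ≈ 12.7 mm

Split into non-overlapping primitives; take the origin at the lower-left of the bounding box.
Vertical leg: 18 × 155, A = 2 790 mm², x = 9 mm, Ī = 75 330 mm⁴.
Horizontal leg (remainder): 37 × 18, A = 666 mm², x = 36.5 mm, Ī = 75 980 mm⁴.
Centroid: x̄ = ΣA·x / ΣA = 14.299 mm.
Transfer each piece to the vertical centroidal axis using Ī + A·d² with d = x − 14.299:
  vertical leg: d = -5.2995 mm → contributes +153 686 mm⁴
  horizontal leg (remainder): d = 22.201 mm → contributes +404 226 mm⁴
Total I = 557 912 mm⁴.
Radius of gyration: k = √(I/A) = √(557 912 / 3 456) = 12.706 mm.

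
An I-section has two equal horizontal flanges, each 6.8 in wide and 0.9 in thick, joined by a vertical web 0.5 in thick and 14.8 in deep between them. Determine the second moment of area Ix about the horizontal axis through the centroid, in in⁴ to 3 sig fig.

Ix ≈ 890 in⁴

Decompose the section into non-overlapping parts with the origin at the bottom-left of its bounding rectangle.
Bottom flange: 6.8 × 0.9, A = 6.12 in², y = 0.45 in, Ī = 0.4131 in⁴.
Web: 0.5 × 14.8, A = 7.4 in², y = 8.3 in, Ī = 135.07 in⁴.
Top flange: 6.8 × 0.9, A = 6.12 in², y = 16.15 in, Ī = 0.4131 in⁴.
By symmetry the centroid is at mid-height, ȳ = 8.3 in.
Transfer each piece to the horizontal axis through the centroid using Ī + A·d² with d = y − 8.3:
  bottom flange: d = -7.85 in → contributes +377.54 in⁴
  web: d = 0 in → contributes +135.07 in⁴
  top flange: d = 7.85 in → contributes +377.54 in⁴
Total I = 890.16 in⁴.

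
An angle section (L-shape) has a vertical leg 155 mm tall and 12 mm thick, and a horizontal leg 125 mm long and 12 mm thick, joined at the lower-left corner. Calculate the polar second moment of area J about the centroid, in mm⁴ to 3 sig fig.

Break the section into simple shapes (no overlaps), measuring from the bottom-left corner of the bounding box.
Vertical leg: 12 × 155, A = 1 860 mm², y = 77.5 mm, Ī = 3 723 875 mm⁴.
Horizontal leg (remainder): 113 × 12, A = 1 356 mm², y = 6 mm, Ī = 16 272 mm⁴.
Centroid: ȳ = ΣA·y / ΣA = 47.353 mm.
Transfer each piece to the centroidal x-axis using Ī + A·d² with d = y − 47.353:
  vertical leg: d = 30.147 mm → contributes +5 414 364 mm⁴
  horizontal leg (remainder): d = -41.353 mm → contributes +2 335 084 mm⁴
Total I = 7 749 448 mm⁴.
For the y-axis: x̄ = 32.353 mm.
Repeating about the centroidal y-axis gives I_y = 4 528 708 mm⁴.
Polar second moment: J = I_x + I_y = 12 278 156 mm⁴.

J ≈ 1.23 × 10⁷ mm⁴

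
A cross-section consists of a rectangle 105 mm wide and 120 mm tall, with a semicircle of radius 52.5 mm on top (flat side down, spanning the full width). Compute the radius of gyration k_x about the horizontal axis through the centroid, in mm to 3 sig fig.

k_x ≈ 47.2 mm

Decompose the section into non-overlapping parts with the origin at the bottom-left of its bounding rectangle.
Rectangular body: 105 × 120, A = 12 600 mm², y = 60 mm, Ī = 15 120 000 mm⁴.
Semicircular cap: semicircle r = 52.5, A = 4329.5 mm², y = 142.28 mm, Ī = 833 814 mm⁴.
Centroid: ȳ = ΣA·y / ΣA = 81.043 mm.
Transfer each piece to the horizontal axis through the centroid using Ī + A·d² with d = y − 81.043:
  rectangular body: d = -21.043 mm → contributes +20 699 115 mm⁴
  semicircular cap: d = 61.239 mm → contributes +17 070 499 mm⁴
Total I = 37 769 614 mm⁴.
Radius of gyration: k = √(I/A) = √(37 769 614 / 16 930) = 47.233 mm.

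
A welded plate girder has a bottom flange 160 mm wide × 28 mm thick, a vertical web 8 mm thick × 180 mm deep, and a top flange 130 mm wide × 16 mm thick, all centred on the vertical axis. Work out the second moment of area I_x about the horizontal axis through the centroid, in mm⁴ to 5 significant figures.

I_x ≈ 6.4071 × 10⁷ mm⁴

Split into non-overlapping primitives; take the origin at the lower-left of the bounding box.
Bottom plate: 160 × 28, A = 4 480 mm², y = 14 mm, Ī = 292693.3 mm⁴.
Web plate: 8 × 180, A = 1 440 mm², y = 118 mm, Ī = 3 888 000 mm⁴.
Top plate: 130 × 16, A = 2 080 mm², y = 216 mm, Ī = 44373.33 mm⁴.
Centroid: ȳ = ΣA·y / ΣA = 85.24 mm.
Transfer each piece to the horizontal axis through the centroid using Ī + A·d² with d = y − 85.24:
  bottom plate: d = -71.24 mm → contributes +23 029 310 mm⁴
  web plate: d = 32.76 mm → contributes +5 433 433 mm⁴
  top plate: d = 130.76 mm → contributes +35 608 583 mm⁴
Total I = 64 071 326 mm⁴.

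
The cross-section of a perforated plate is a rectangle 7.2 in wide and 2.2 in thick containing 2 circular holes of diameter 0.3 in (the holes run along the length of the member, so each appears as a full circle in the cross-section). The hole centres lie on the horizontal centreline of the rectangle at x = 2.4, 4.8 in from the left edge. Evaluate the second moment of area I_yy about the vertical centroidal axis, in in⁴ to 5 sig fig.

Treat the section as a set of non-overlapping primitives; coordinates are from the bounding-box lower-left.
Plate: 7.2 × 2.2, A = 15.84 in², x = 3.6 in, Ī = 68.4288 in⁴.
Hole 1 (subtracted): ⌀0.3, A = 0.07068583 in², x = 2.4 in, Ī = 0.0003976078 in⁴.
Hole 2 (subtracted): ⌀0.3, A = 0.07068583 in², x = 4.8 in, Ī = 0.0003976078 in⁴.
By symmetry the centroid is at mid-width, x̄ = 3.6 in.
Transfer each piece to the vertical centroidal axis using Ī + A·d² with d = x − 3.6:
  plate: d = 0 in → contributes +68.4288 in⁴
  hole 1: d = -1.2 in → contributes −0.1021852 in⁴
  hole 2: d = 1.2 in → contributes −0.1021852 in⁴
Total I = 68.22443 in⁴.

I_yy ≈ 68.224 in⁴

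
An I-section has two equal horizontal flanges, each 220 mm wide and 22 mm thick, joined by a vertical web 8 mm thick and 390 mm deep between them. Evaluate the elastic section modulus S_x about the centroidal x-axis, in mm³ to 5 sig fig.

Break the section into simple shapes (no overlaps), measuring from the bottom-left corner of the bounding box.
Bottom flange: 220 × 22, A = 4 840 mm², y = 11 mm, Ī = 195213.3 mm⁴.
Web: 8 × 390, A = 3 120 mm², y = 217 mm, Ī = 39 546 000 mm⁴.
Top flange: 220 × 22, A = 4 840 mm², y = 423 mm, Ī = 195213.3 mm⁴.
By symmetry the centroid is at mid-height, ȳ = 217 mm.
Transfer each piece to the centroidal x-axis using Ī + A·d² with d = y − 217:
  bottom flange: d = -206 mm → contributes +205 585 453 mm⁴
  web: d = 0 mm → contributes +39 546 000 mm⁴
  top flange: d = 206 mm → contributes +205 585 453 mm⁴
Total I = 450 716 907 mm⁴.
Extreme fibre distance c = 217 mm; S = I/c = 2 077 036 mm³.

S_x ≈ 2.0770 × 10⁶ mm³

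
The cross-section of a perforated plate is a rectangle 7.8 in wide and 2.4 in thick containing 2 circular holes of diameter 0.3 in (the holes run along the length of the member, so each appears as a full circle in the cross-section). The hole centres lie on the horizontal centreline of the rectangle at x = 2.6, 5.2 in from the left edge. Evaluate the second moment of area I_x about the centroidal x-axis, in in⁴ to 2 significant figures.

I_x ≈ 9.0 in⁴

Break the section into simple shapes (no overlaps), measuring from the bottom-left corner of the bounding box.
Plate: 7.8 × 2.4, A = 18.72 in², y = 1.2 in, Ī = 8.986 in⁴.
Hole 1 (subtracted): ⌀0.3, A = 0.07069 in², y = 1.2 in, Ī = 0.0003976 in⁴.
Hole 2 (subtracted): ⌀0.3, A = 0.07069 in², y = 1.2 in, Ī = 0.0003976 in⁴.
By symmetry the centroid is at mid-height, ȳ = 1.2 in.
All pieces are centred on the centroidal x-axis, so I = ΣĪ (holes subtracted) = 8.985 in⁴.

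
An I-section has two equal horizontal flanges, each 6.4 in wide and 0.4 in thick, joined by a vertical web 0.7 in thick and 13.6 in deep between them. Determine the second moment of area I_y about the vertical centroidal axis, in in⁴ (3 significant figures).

Decompose the section into non-overlapping parts with the origin at the bottom-left of its bounding rectangle.
Bottom flange: 6.4 × 0.4, A = 2.56 in², x = 3.2 in, Ī = 8.7381 in⁴.
Web: 0.7 × 13.6, A = 9.52 in², x = 3.2 in, Ī = 0.38873 in⁴.
Top flange: 6.4 × 0.4, A = 2.56 in², x = 3.2 in, Ī = 8.7381 in⁴.
By symmetry the centroid is at mid-width, x̄ = 3.2 in.
All pieces are centred on the vertical centroidal axis, so I = ΣĪ = 17.865 in⁴.

I_y ≈ 17.9 in⁴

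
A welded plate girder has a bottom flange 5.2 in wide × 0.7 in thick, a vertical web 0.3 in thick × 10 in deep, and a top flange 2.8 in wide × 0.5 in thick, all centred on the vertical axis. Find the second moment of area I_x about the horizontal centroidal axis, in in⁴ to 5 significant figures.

Treat the section as a set of non-overlapping primitives; coordinates are from the bounding-box lower-left.
Bottom plate: 5.2 × 0.7, A = 3.64 in², y = 0.35 in, Ī = 0.1486333 in⁴.
Web plate: 0.3 × 10, A = 3 in², y = 5.7 in, Ī = 25 in⁴.
Top plate: 2.8 × 0.5, A = 1.4 in², y = 10.95 in, Ī = 0.02916667 in⁴.
Centroid: ȳ = ΣA·y / ΣA = 4.19204 in.
Transfer each piece to the horizontal centroidal axis using Ī + A·d² with d = y − 4.19204:
  bottom plate: d = -3.84204 in → contributes +53.87966 in⁴
  web plate: d = 1.50796 in → contributes +31.82183 in⁴
  top plate: d = 6.75796 in → contributes +63.9672 in⁴
Total I = 149.6687 in⁴.

I_x ≈ 149.67 in⁴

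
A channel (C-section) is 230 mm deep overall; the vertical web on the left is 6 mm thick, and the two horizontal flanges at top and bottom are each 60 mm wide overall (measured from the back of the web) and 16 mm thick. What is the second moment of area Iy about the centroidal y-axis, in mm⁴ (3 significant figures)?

Iy ≈ 1.11 × 10⁶ mm⁴

Split into non-overlapping primitives; take the origin at the lower-left of the bounding box.
Web: 6 × 230, A = 1 380 mm², x = 3 mm, Ī = 4 140 mm⁴.
Top flange (beyond web): 54 × 16, A = 864 mm², x = 33 mm, Ī = 209 952 mm⁴.
Bottom flange (beyond web): 54 × 16, A = 864 mm², x = 33 mm, Ī = 209 952 mm⁴.
Centroid: x̄ = ΣA·x / ΣA = 19.68 mm.
Transfer each piece to the centroidal y-axis using Ī + A·d² with d = x − 19.68:
  web: d = -16.68 mm → contributes +388 066 mm⁴
  top flange (beyond web): d = 13.32 mm → contributes +363 256 mm⁴
  bottom flange (beyond web): d = 13.32 mm → contributes +363 256 mm⁴
Total I = 1 114 577 mm⁴.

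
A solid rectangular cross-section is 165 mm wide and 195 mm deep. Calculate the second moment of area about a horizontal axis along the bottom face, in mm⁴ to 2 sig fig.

The section: 165 × 195, A = 32 175 mm², y = 97.5 mm, Ī = 101 954 531 mm⁴.
Transfer it to the bottom edge using Ī + A·d² with d = y − 0:
  the section: d = 97.5 mm → contributes +407 818 125 mm⁴
Total I = 407 818 125 mm⁴.

I_base ≈ 4.1 × 10⁸ mm⁴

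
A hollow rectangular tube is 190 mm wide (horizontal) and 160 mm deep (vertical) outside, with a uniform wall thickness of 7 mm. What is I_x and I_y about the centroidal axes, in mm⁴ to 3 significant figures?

Break the section into simple shapes (no overlaps), measuring from the bottom-left corner of the bounding box.
Outer rectangle: 190 × 160, A = 30 400 mm², y = 80 mm, Ī = 64 853 333 mm⁴.
Inner void (subtracted): 176 × 146, A = 25 696 mm², y = 80 mm, Ī = 45 644 661 mm⁴.
By symmetry the centroid is at mid-height, ȳ = 80 mm.
All pieces are centred on the centroidal x-axis, so I = ΣĪ (holes subtracted) = 19 208 672 mm⁴.
Repeating about the centroidal y-axis gives I_y = 25 123 392 mm⁴.

I_x ≈ 1.92 × 10⁷ mm⁴, I_y ≈ 2.51 × 10⁷ mm⁴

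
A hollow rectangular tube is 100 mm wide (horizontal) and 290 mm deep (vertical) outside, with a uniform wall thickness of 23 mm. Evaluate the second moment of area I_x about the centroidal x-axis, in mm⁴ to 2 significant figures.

Split into non-overlapping primitives; take the origin at the lower-left of the bounding box.
Outer rectangle: 100 × 290, A = 29 000 mm², y = 145 mm, Ī = 203 241 667 mm⁴.
Inner void (subtracted): 54 × 244, A = 13 176 mm², y = 145 mm, Ī = 65 370 528 mm⁴.
By symmetry the centroid is at mid-height, ȳ = 145 mm.
All pieces are centred on the centroidal x-axis, so I = ΣĪ (holes subtracted) = 137 871 139 mm⁴.

I_x ≈ 1.4 × 10⁸ mm⁴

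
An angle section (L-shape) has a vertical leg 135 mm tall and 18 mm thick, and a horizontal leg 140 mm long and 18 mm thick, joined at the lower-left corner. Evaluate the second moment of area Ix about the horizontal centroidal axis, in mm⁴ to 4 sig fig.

Ix ≈ 7.698 × 10⁶ mm⁴

Treat the section as a set of non-overlapping primitives; coordinates are from the bounding-box lower-left.
Vertical leg: 18 × 135, A = 2 430 mm², y = 67.5 mm, Ī = 3 690 563 mm⁴.
Horizontal leg (remainder): 122 × 18, A = 2 196 mm², y = 9 mm, Ī = 59 292 mm⁴.
Centroid: ȳ = ΣA·y / ΣA = 39.7296 mm.
Transfer each piece to the horizontal centroidal axis using Ī + A·d² with d = y − 39.7296:
  vertical leg: d = 27.7704 mm → contributes +5 564 570 mm⁴
  horizontal leg (remainder): d = -30.7296 mm → contributes +2 132 989 mm⁴
Total I = 7 697 560 mm⁴.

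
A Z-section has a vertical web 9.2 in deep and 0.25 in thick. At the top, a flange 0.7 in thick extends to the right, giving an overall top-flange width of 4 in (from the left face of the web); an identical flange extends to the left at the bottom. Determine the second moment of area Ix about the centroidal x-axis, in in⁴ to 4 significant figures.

Ix ≈ 111.3 in⁴

Treat the section as a set of non-overlapping primitives; coordinates are from the bounding-box lower-left.
Web: 0.25 × 9.2, A = 2.3 in², y = 4.6 in, Ī = 16.2227 in⁴.
Top flange (beyond web): 3.75 × 0.7, A = 2.625 in², y = 8.85 in, Ī = 0.107188 in⁴.
Bottom flange (beyond web): 3.75 × 0.7, A = 2.625 in², y = 0.35 in, Ī = 0.107188 in⁴.
Centroid: ȳ = ΣA·y / ΣA = 4.6 in.
Transfer each piece to the centroidal x-axis using Ī + A·d² with d = y − 4.6:
  web: d = 0 in → contributes +16.2227 in⁴
  top flange (beyond web): d = 4.25 in → contributes +47.5213 in⁴
  bottom flange (beyond web): d = -4.25 in → contributes +47.5213 in⁴
Total I = 111.265 in⁴.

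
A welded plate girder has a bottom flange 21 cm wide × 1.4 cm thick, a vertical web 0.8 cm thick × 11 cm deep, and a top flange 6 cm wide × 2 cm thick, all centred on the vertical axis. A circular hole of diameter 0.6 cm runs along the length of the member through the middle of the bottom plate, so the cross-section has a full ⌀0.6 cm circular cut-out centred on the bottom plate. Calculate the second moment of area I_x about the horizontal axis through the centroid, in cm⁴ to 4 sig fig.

I_x ≈ 1513 cm⁴

Decompose the section into non-overlapping parts with the origin at the bottom-left of its bounding rectangle.
Bottom plate: 21 × 1.4, A = 29.4 cm², y = 0.7 cm, Ī = 4.802 cm⁴.
Web plate: 0.8 × 11, A = 8.8 cm², y = 6.9 cm, Ī = 88.7333 cm⁴.
Top plate: 6 × 2, A = 12 cm², y = 13.4 cm, Ī = 4 cm⁴.
Hole (subtracted): ⌀0.6, A = 0.282743 cm², y = 0.7 cm, Ī = 0.00636173 cm⁴.
Centroid: ȳ = ΣA·y / ΣA = 4.84606 cm.
Transfer each piece to the horizontal axis through the centroid using Ī + A·d² with d = y − 4.84606:
  bottom plate: d = -4.14606 cm → contributes +510.183 cm⁴
  web plate: d = 2.05394 cm → contributes +125.858 cm⁴
  top plate: d = 8.55394 cm → contributes +882.038 cm⁴
  hole: d = -4.14606 cm → contributes −4.86667 cm⁴
Total I = 1513.21 cm⁴.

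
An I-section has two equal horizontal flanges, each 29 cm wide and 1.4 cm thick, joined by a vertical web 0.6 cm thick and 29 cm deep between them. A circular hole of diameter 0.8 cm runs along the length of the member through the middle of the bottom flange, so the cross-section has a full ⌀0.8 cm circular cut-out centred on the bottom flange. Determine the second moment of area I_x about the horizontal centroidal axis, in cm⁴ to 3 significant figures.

I_x ≈ 1.99 × 10⁴ cm⁴

Split into non-overlapping primitives; take the origin at the lower-left of the bounding box.
Bottom flange: 29 × 1.4, A = 40.6 cm², y = 0.7 cm, Ī = 6.6313 cm⁴.
Web: 0.6 × 29, A = 17.4 cm², y = 15.9 cm, Ī = 1219.5 cm⁴.
Top flange: 29 × 1.4, A = 40.6 cm², y = 31.1 cm, Ī = 6.6313 cm⁴.
Hole (subtracted): ⌀0.8, A = 0.50265 cm², y = 0.7 cm, Ī = 0.020106 cm⁴.
Centroid: ȳ = ΣA·y / ΣA = 15.978 cm.
Transfer each piece to the horizontal centroidal axis using Ī + A·d² with d = y − 15.978:
  bottom flange: d = -15.278 cm → contributes +9483.2 cm⁴
  web: d = -0.077885 cm → contributes +1219.6 cm⁴
  top flange: d = 15.122 cm → contributes +9 291 cm⁴
  hole: d = -15.278 cm → contributes −117.35 cm⁴
Total I = 19 876 cm⁴.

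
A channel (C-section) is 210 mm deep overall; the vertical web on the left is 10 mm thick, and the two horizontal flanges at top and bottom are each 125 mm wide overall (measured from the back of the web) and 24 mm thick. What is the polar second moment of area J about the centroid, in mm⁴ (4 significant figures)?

Split into non-overlapping primitives; take the origin at the lower-left of the bounding box.
Web: 10 × 210, A = 2 100 mm², y = 105 mm, Ī = 7 717 500 mm⁴.
Top flange (beyond web): 115 × 24, A = 2 760 mm², y = 198 mm, Ī = 132 480 mm⁴.
Bottom flange (beyond web): 115 × 24, A = 2 760 mm², y = 12 mm, Ī = 132 480 mm⁴.
By symmetry the centroid is at mid-height, ȳ = 105 mm.
Transfer each piece to the centroidal x-axis using Ī + A·d² with d = y − 105:
  web: d = 0 mm → contributes +7 717 500 mm⁴
  top flange (beyond web): d = 93 mm → contributes +24 003 720 mm⁴
  bottom flange (beyond web): d = -93 mm → contributes +24 003 720 mm⁴
Total I = 55 724 940 mm⁴.
For the y-axis: x̄ = 50.2756 mm.
Repeating about the centroidal y-axis gives I_y = 12 043 421 mm⁴.
Polar second moment: J = I_x + I_y = 67 768 361 mm⁴.

J ≈ 6.777 × 10⁷ mm⁴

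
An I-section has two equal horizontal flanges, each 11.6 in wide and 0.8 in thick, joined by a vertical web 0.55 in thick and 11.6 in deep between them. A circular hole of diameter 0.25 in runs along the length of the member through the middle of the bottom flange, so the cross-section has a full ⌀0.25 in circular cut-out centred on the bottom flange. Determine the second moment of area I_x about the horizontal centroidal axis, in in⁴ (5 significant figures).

Decompose the section into non-overlapping parts with the origin at the bottom-left of its bounding rectangle.
Bottom flange: 11.6 × 0.8, A = 9.28 in², y = 0.4 in, Ī = 0.4949333 in⁴.
Web: 0.55 × 11.6, A = 6.38 in², y = 6.6 in, Ī = 71.54107 in⁴.
Top flange: 11.6 × 0.8, A = 9.28 in², y = 12.8 in, Ī = 0.4949333 in⁴.
Hole (subtracted): ⌀0.25, A = 0.04908739 in², y = 0.4 in, Ī = 0.0001917476 in⁴.
Centroid: ȳ = ΣA·y / ΣA = 6.612227 in.
Transfer each piece to the horizontal centroidal axis using Ī + A·d² with d = y − 6.612227:
  bottom flange: d = -6.212227 in → contributes +358.6265 in⁴
  web: d = -0.01222702 in → contributes +71.54202 in⁴
  top flange: d = 6.187773 in → contributes +355.8125 in⁴
  hole: d = -6.212227 in → contributes −1.894561 in⁴
Total I = 784.0865 in⁴.

I_x ≈ 784.09 in⁴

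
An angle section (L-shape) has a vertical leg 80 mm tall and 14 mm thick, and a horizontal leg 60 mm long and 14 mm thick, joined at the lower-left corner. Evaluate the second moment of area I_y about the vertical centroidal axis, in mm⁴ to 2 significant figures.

Decompose the section into non-overlapping parts with the origin at the bottom-left of its bounding rectangle.
Vertical leg: 14 × 80, A = 1 120 mm², x = 7 mm, Ī = 18 293 mm⁴.
Horizontal leg (remainder): 46 × 14, A = 644 mm², x = 37 mm, Ī = 113 559 mm⁴.
Centroid: x̄ = ΣA·x / ΣA = 17.95 mm.
Transfer each piece to the vertical centroidal axis using Ī + A·d² with d = x − 17.95:
  vertical leg: d = -10.95 mm → contributes +152 643 mm⁴
  horizontal leg (remainder): d = 19.05 mm → contributes +347 209 mm⁴
Total I = 499 852 mm⁴.

I_y ≈ 5.0 × 10⁵ mm⁴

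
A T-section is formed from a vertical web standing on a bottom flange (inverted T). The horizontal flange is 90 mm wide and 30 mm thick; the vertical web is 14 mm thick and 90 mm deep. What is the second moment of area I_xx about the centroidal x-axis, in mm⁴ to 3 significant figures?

I_xx ≈ 4.15 × 10⁶ mm⁴

Split into non-overlapping primitives; take the origin at the lower-left of the bounding box.
Flange: 90 × 30, A = 2 700 mm², y = 15 mm, Ī = 202 500 mm⁴.
Web: 14 × 90, A = 1 260 mm², y = 75 mm, Ī = 850 500 mm⁴.
Centroid: ȳ = ΣA·y / ΣA = 34.091 mm.
Transfer each piece to the centroidal x-axis using Ī + A·d² with d = y − 34.091:
  flange: d = -19.091 mm → contributes +1 186 550 mm⁴
  web: d = 40.909 mm → contributes +2 959 178 mm⁴
Total I = 4 145 727 mm⁴.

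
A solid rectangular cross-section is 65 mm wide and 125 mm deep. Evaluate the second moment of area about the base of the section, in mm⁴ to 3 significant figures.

The section: 65 × 125, A = 8 125 mm², y = 62.5 mm, Ī = 10 579 427 mm⁴.
Transfer it to the base of the section using Ī + A·d² with d = y − 0:
  the section: d = 62.5 mm → contributes +42 317 708 mm⁴
Total I = 42 317 708 mm⁴.

I_base ≈ 4.23 × 10⁷ mm⁴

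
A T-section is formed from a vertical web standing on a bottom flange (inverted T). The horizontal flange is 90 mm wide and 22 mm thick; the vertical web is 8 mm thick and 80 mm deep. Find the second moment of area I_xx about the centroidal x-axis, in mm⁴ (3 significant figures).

I_xx ≈ 1.68 × 10⁶ mm⁴

Treat the section as a set of non-overlapping primitives; coordinates are from the bounding-box lower-left.
Flange: 90 × 22, A = 1 980 mm², y = 11 mm, Ī = 79 860 mm⁴.
Web: 8 × 80, A = 640 mm², y = 62 mm, Ī = 341 333 mm⁴.
Centroid: ȳ = ΣA·y / ΣA = 23.458 mm.
Transfer each piece to the centroidal x-axis using Ī + A·d² with d = y − 23.458:
  flange: d = -12.458 mm → contributes +387 160 mm⁴
  web: d = 38.542 mm → contributes +1 292 043 mm⁴
Total I = 1 679 204 mm⁴.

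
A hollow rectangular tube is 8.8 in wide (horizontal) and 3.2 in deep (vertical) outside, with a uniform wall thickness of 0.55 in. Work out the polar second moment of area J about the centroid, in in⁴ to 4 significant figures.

J ≈ 119.9 in⁴

Split into non-overlapping primitives; take the origin at the lower-left of the bounding box.
Outer rectangle: 8.8 × 3.2, A = 28.16 in², y = 1.6 in, Ī = 24.0299 in⁴.
Inner void (subtracted): 7.7 × 2.1, A = 16.17 in², y = 1.6 in, Ī = 5.94248 in⁴.
By symmetry the centroid is at mid-height, ȳ = 1.6 in.
All pieces are centred on the centroidal x-axis, so I = ΣĪ (holes subtracted) = 18.0874 in⁴.
Repeating about the centroidal y-axis gives I_y = 101.833 in⁴.
Polar second moment: J = I_x + I_y = 119.92 in⁴.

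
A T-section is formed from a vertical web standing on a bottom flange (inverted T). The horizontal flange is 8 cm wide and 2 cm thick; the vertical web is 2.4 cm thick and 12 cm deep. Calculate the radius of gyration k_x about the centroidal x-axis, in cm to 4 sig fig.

k_x ≈ 4.368 cm

Split into non-overlapping primitives; take the origin at the lower-left of the bounding box.
Flange: 8 × 2, A = 16 cm², y = 1 cm, Ī = 5.33333 cm⁴.
Web: 2.4 × 12, A = 28.8 cm², y = 8 cm, Ī = 345.6 cm⁴.
Centroid: ȳ = ΣA·y / ΣA = 5.5 cm.
Transfer each piece to the centroidal x-axis using Ī + A·d² with d = y − 5.5:
  flange: d = -4.5 cm → contributes +329.333 cm⁴
  web: d = 2.5 cm → contributes +525.6 cm⁴
Total I = 854.933 cm⁴.
Radius of gyration: k = √(I/A) = √(854.933 / 44.8) = 4.36845 cm.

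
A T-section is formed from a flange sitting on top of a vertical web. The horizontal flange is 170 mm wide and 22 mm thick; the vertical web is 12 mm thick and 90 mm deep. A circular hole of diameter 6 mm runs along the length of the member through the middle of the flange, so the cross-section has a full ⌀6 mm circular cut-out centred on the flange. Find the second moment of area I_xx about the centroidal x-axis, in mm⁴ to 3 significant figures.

I_xx ≈ 3.50 × 10⁶ mm⁴

Split into non-overlapping primitives; take the origin at the lower-left of the bounding box.
Flange: 170 × 22, A = 3 740 mm², y = 101 mm, Ī = 150 847 mm⁴.
Web: 12 × 90, A = 1 080 mm², y = 45 mm, Ī = 729 000 mm⁴.
Hole (subtracted): ⌀6, A = 28.274 mm², y = 101 mm, Ī = 63.617 mm⁴.
Centroid: ȳ = ΣA·y / ΣA = 88.378 mm.
Transfer each piece to the centroidal x-axis using Ī + A·d² with d = y − 88.378:
  flange: d = 12.622 mm → contributes +746 661 mm⁴
  web: d = -43.378 mm → contributes +2 761 206 mm⁴
  hole: d = 12.622 mm → contributes −4 568 mm⁴
Total I = 3 503 299 mm⁴.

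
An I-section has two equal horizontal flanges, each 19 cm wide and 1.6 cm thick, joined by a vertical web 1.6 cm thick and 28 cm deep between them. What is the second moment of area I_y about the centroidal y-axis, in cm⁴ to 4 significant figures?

Split into non-overlapping primitives; take the origin at the lower-left of the bounding box.
Bottom flange: 19 × 1.6, A = 30.4 cm², x = 9.5 cm, Ī = 914.533 cm⁴.
Web: 1.6 × 28, A = 44.8 cm², x = 9.5 cm, Ī = 9.55733 cm⁴.
Top flange: 19 × 1.6, A = 30.4 cm², x = 9.5 cm, Ī = 914.533 cm⁴.
By symmetry the centroid is at mid-width, x̄ = 9.5 cm.
All pieces are centred on the centroidal y-axis, so I = ΣĪ = 1838.62 cm⁴.

I_y ≈ 1839 cm⁴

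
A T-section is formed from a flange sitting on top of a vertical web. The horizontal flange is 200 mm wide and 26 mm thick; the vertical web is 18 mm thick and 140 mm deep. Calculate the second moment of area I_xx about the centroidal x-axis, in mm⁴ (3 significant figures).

I_xx ≈ 1.61 × 10⁷ mm⁴

Treat the section as a set of non-overlapping primitives; coordinates are from the bounding-box lower-left.
Flange: 200 × 26, A = 5 200 mm², y = 153 mm, Ī = 292 933 mm⁴.
Web: 18 × 140, A = 2 520 mm², y = 70 mm, Ī = 4 116 000 mm⁴.
Centroid: ȳ = ΣA·y / ΣA = 125.91 mm.
Transfer each piece to the centroidal x-axis using Ī + A·d² with d = y − 125.91:
  flange: d = 27.093 mm → contributes +4 109 967 mm⁴
  web: d = -55.907 mm → contributes +11 992 419 mm⁴
Total I = 16 102 386 mm⁴.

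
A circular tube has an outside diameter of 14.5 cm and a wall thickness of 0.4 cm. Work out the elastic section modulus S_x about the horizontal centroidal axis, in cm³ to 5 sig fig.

Decompose the section into non-overlapping parts with the origin at the bottom-left of its bounding rectangle.
Outer circle: ⌀14.5, A = 165.13 cm², y = 7.25 cm, Ī = 2169.911 cm⁴.
Bore (subtracted): ⌀13.7, A = 147.4114 cm², y = 7.25 cm, Ī = 1729.228 cm⁴.
By symmetry the centroid is at mid-height, ȳ = 7.25 cm.
All pieces are centred on the horizontal centroidal axis, so I = ΣĪ (holes subtracted) = 440.6833 cm⁴.
Extreme fibre distance c = 7.25 cm; S = I/c = 60.7839 cm³.

S_x ≈ 60.784 cm³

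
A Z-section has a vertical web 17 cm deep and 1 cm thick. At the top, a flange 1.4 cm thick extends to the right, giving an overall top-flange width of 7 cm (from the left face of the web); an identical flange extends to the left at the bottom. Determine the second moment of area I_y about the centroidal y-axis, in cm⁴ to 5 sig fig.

Treat the section as a set of non-overlapping primitives; coordinates are from the bounding-box lower-left.
Web: 1 × 17, A = 17 cm², x = 6.5 cm, Ī = 1.416667 cm⁴.
Top flange (beyond web): 6 × 1.4, A = 8.4 cm², x = 10 cm, Ī = 25.2 cm⁴.
Bottom flange (beyond web): 6 × 1.4, A = 8.4 cm², x = 3 cm, Ī = 25.2 cm⁴.
Centroid: x̄ = ΣA·x / ΣA = 6.5 cm.
Transfer each piece to the centroidal y-axis using Ī + A·d² with d = x − 6.5:
  web: d = 0 cm → contributes +1.416667 cm⁴
  top flange (beyond web): d = 3.5 cm → contributes +128.1 cm⁴
  bottom flange (beyond web): d = -3.5 cm → contributes +128.1 cm⁴
Total I = 257.6167 cm⁴.

I_y ≈ 257.62 cm⁴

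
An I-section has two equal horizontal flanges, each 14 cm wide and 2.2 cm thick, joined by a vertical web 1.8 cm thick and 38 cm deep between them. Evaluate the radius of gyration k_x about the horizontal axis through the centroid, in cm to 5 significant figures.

k_x ≈ 15.967 cm

Split into non-overlapping primitives; take the origin at the lower-left of the bounding box.
Bottom flange: 14 × 2.2, A = 30.8 cm², y = 1.1 cm, Ī = 12.42267 cm⁴.
Web: 1.8 × 38, A = 68.4 cm², y = 21.2 cm, Ī = 8230.8 cm⁴.
Top flange: 14 × 2.2, A = 30.8 cm², y = 41.3 cm, Ī = 12.42267 cm⁴.
By symmetry the centroid is at mid-height, ȳ = 21.2 cm.
Transfer each piece to the horizontal axis through the centroid using Ī + A·d² with d = y − 21.2:
  bottom flange: d = -20.1 cm → contributes +12455.93 cm⁴
  web: d = 0 cm → contributes +8230.8 cm⁴
  top flange: d = 20.1 cm → contributes +12455.93 cm⁴
Total I = 33142.66 cm⁴.
Radius of gyration: k = √(I/A) = √(33142.66 / 130) = 15.96695 cm.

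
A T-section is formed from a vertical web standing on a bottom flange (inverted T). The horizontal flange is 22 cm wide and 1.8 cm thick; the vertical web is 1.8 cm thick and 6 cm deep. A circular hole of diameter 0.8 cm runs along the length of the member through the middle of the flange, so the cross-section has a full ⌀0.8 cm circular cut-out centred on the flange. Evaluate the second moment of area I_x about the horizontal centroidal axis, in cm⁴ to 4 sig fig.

I_x ≈ 171.8 cm⁴

Break the section into simple shapes (no overlaps), measuring from the bottom-left corner of the bounding box.
Flange: 22 × 1.8, A = 39.6 cm², y = 0.9 cm, Ī = 10.692 cm⁴.
Web: 1.8 × 6, A = 10.8 cm², y = 4.8 cm, Ī = 32.4 cm⁴.
Hole (subtracted): ⌀0.8, A = 0.502655 cm², y = 0.9 cm, Ī = 0.0201062 cm⁴.
Centroid: ȳ = ΣA·y / ΣA = 1.74413 cm.
Transfer each piece to the horizontal centroidal axis using Ī + A·d² with d = y − 1.74413:
  flange: d = -0.844133 cm → contributes +38.9094 cm⁴
  web: d = 3.05587 cm → contributes +133.254 cm⁴
  hole: d = -0.844133 cm → contributes −0.378278 cm⁴
Total I = 171.785 cm⁴.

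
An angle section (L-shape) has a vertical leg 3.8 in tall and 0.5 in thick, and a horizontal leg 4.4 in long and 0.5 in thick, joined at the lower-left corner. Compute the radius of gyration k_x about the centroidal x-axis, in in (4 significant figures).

Decompose the section into non-overlapping parts with the origin at the bottom-left of its bounding rectangle.
Vertical leg: 0.5 × 3.8, A = 1.9 in², y = 1.9 in, Ī = 2.28633 in⁴.
Horizontal leg (remainder): 3.9 × 0.5, A = 1.95 in², y = 0.25 in, Ī = 0.040625 in⁴.
Centroid: ȳ = ΣA·y / ΣA = 1.06429 in.
Transfer each piece to the centroidal x-axis using Ī + A·d² with d = y − 1.06429:
  vertical leg: d = 0.835714 in → contributes +3.61333 in⁴
  horizontal leg (remainder): d = -0.814286 in → contributes +1.33359 in⁴
Total I = 4.94692 in⁴.
Radius of gyration: k = √(I/A) = √(4.94692 / 3.85) = 1.13354 in.

k_x ≈ 1.134 in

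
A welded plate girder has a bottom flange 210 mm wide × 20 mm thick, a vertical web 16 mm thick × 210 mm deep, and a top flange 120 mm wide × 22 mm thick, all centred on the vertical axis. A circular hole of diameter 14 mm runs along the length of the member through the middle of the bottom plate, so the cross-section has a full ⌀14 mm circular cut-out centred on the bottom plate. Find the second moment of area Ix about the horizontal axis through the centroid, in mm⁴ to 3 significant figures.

Break the section into simple shapes (no overlaps), measuring from the bottom-left corner of the bounding box.
Bottom plate: 210 × 20, A = 4 200 mm², y = 10 mm, Ī = 140 000 mm⁴.
Web plate: 16 × 210, A = 3 360 mm², y = 125 mm, Ī = 12 348 000 mm⁴.
Top plate: 120 × 22, A = 2 640 mm², y = 241 mm, Ī = 106 480 mm⁴.
Hole (subtracted): ⌀14, A = 153.94 mm², y = 10 mm, Ī = 1885.7 mm⁴.
Centroid: ȳ = ΣA·y / ΣA = 109.17 mm.
Transfer each piece to the horizontal axis through the centroid using Ī + A·d² with d = y − 109.17:
  bottom plate: d = -99.167 mm → contributes +41 443 375 mm⁴
  web plate: d = 15.833 mm → contributes +13 190 275 mm⁴
  top plate: d = 131.83 mm → contributes +45 989 371 mm⁴
  hole: d = -99.167 mm → contributes −1 515 733 mm⁴
Total I = 99 107 287 mm⁴.

Ix ≈ 9.91 × 10⁷ mm⁴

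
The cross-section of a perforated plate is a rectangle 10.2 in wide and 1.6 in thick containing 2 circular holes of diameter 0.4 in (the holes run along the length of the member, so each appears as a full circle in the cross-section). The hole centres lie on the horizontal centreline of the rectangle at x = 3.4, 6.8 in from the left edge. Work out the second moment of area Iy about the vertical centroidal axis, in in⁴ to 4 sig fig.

Decompose the section into non-overlapping parts with the origin at the bottom-left of its bounding rectangle.
Plate: 10.2 × 1.6, A = 16.32 in², x = 5.1 in, Ī = 141.494 in⁴.
Hole 1 (subtracted): ⌀0.4, A = 0.125664 in², x = 3.4 in, Ī = 0.00125664 in⁴.
Hole 2 (subtracted): ⌀0.4, A = 0.125664 in², x = 6.8 in, Ī = 0.00125664 in⁴.
By symmetry the centroid is at mid-width, x̄ = 5.1 in.
Transfer each piece to the vertical centroidal axis using Ī + A·d² with d = x − 5.1:
  plate: d = 0 in → contributes +141.494 in⁴
  hole 1: d = -1.7 in → contributes −0.364425 in⁴
  hole 2: d = 1.7 in → contributes −0.364425 in⁴
Total I = 140.766 in⁴.

Iy ≈ 140.8 in⁴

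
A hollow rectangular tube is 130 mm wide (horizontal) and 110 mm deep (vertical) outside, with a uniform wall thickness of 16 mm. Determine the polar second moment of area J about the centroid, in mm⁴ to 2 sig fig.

J ≈ 2.5 × 10⁷ mm⁴

Break the section into simple shapes (no overlaps), measuring from the bottom-left corner of the bounding box.
Outer rectangle: 130 × 110, A = 14 300 mm², y = 55 mm, Ī = 14 419 167 mm⁴.
Inner void (subtracted): 98 × 78, A = 7 644 mm², y = 55 mm, Ī = 3 875 508 mm⁴.
By symmetry the centroid is at mid-height, ȳ = 55 mm.
All pieces are centred on the centroidal x-axis, so I = ΣĪ (holes subtracted) = 10 543 659 mm⁴.
Repeating about the centroidal y-axis gives I_y = 14 021 419 mm⁴.
Polar second moment: J = I_x + I_y = 24 565 077 mm⁴.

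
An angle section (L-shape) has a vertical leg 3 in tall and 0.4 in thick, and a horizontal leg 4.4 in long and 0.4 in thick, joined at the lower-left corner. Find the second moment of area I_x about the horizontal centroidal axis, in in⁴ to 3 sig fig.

I_x ≈ 2.08 in⁴

Break the section into simple shapes (no overlaps), measuring from the bottom-left corner of the bounding box.
Vertical leg: 0.4 × 3, A = 1.2 in², y = 1.5 in, Ī = 0.9 in⁴.
Horizontal leg (remainder): 4 × 0.4, A = 1.6 in², y = 0.2 in, Ī = 0.021333 in⁴.
Centroid: ȳ = ΣA·y / ΣA = 0.75714 in.
Transfer each piece to the horizontal centroidal axis using Ī + A·d² with d = y − 0.75714:
  vertical leg: d = 0.74286 in → contributes +1.5622 in⁴
  horizontal leg (remainder): d = -0.55714 in → contributes +0.51799 in⁴
Total I = 2.0802 in⁴.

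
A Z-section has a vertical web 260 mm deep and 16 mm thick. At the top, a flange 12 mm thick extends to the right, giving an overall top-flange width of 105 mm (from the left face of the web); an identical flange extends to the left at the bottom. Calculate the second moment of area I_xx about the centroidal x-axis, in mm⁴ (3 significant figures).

I_xx ≈ 5.63 × 10⁷ mm⁴

Split into non-overlapping primitives; take the origin at the lower-left of the bounding box.
Web: 16 × 260, A = 4 160 mm², y = 130 mm, Ī = 23 434 667 mm⁴.
Top flange (beyond web): 89 × 12, A = 1 068 mm², y = 254 mm, Ī = 12 816 mm⁴.
Bottom flange (beyond web): 89 × 12, A = 1 068 mm², y = 6 mm, Ī = 12 816 mm⁴.
Centroid: ȳ = ΣA·y / ΣA = 130 mm.
Transfer each piece to the centroidal x-axis using Ī + A·d² with d = y − 130:
  web: d = 0 mm → contributes +23 434 667 mm⁴
  top flange (beyond web): d = 124 mm → contributes +16 434 384 mm⁴
  bottom flange (beyond web): d = -124 mm → contributes +16 434 384 mm⁴
Total I = 56 303 435 mm⁴.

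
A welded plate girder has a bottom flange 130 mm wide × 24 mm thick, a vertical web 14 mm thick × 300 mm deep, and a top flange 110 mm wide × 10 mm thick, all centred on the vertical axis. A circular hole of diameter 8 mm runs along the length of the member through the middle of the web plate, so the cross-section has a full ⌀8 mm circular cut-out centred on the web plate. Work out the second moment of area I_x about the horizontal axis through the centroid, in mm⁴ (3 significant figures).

I_x ≈ 1.27 × 10⁸ mm⁴

Break the section into simple shapes (no overlaps), measuring from the bottom-left corner of the bounding box.
Bottom plate: 130 × 24, A = 3 120 mm², y = 12 mm, Ī = 149 760 mm⁴.
Web plate: 14 × 300, A = 4 200 mm², y = 174 mm, Ī = 31 500 000 mm⁴.
Top plate: 110 × 10, A = 1 100 mm², y = 329 mm, Ī = 9166.7 mm⁴.
Hole (subtracted): ⌀8, A = 50.265 mm², y = 174 mm, Ī = 201.06 mm⁴.
Centroid: ȳ = ΣA·y / ΣA = 133.98 mm.
Transfer each piece to the horizontal axis through the centroid using Ī + A·d² with d = y − 133.98:
  bottom plate: d = -121.98 mm → contributes +46 574 141 mm⁴
  web plate: d = 40.018 mm → contributes +38 226 048 mm⁴
  top plate: d = 195.02 mm → contributes +41 844 387 mm⁴
  hole: d = 40.018 mm → contributes −80 698 mm⁴
Total I = 126 563 878 mm⁴.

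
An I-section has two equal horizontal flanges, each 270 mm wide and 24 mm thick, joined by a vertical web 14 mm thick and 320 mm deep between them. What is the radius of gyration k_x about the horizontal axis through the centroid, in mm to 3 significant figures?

Decompose the section into non-overlapping parts with the origin at the bottom-left of its bounding rectangle.
Bottom flange: 270 × 24, A = 6 480 mm², y = 12 mm, Ī = 311 040 mm⁴.
Web: 14 × 320, A = 4 480 mm², y = 184 mm, Ī = 38 229 333 mm⁴.
Top flange: 270 × 24, A = 6 480 mm², y = 356 mm, Ī = 311 040 mm⁴.
By symmetry the centroid is at mid-height, ȳ = 184 mm.
Transfer each piece to the horizontal axis through the centroid using Ī + A·d² with d = y − 184:
  bottom flange: d = -172 mm → contributes +192 015 360 mm⁴
  web: d = 0 mm → contributes +38 229 333 mm⁴
  top flange: d = 172 mm → contributes +192 015 360 mm⁴
Total I = 422 260 053 mm⁴.
Radius of gyration: k = √(I/A) = √(422 260 053 / 17 440) = 155.6 mm.

k_x ≈ 156 mm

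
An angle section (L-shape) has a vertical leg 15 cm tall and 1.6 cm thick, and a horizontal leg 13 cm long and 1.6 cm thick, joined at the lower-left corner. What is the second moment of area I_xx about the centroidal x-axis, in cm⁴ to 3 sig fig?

Break the section into simple shapes (no overlaps), measuring from the bottom-left corner of the bounding box.
Vertical leg: 1.6 × 15, A = 24 cm², y = 7.5 cm, Ī = 450 cm⁴.
Horizontal leg (remainder): 11.4 × 1.6, A = 18.24 cm², y = 0.8 cm, Ī = 3.8912 cm⁴.
Centroid: ȳ = ΣA·y / ΣA = 4.6068 cm.
Transfer each piece to the centroidal x-axis using Ī + A·d² with d = y − 4.6068:
  vertical leg: d = 2.8932 cm → contributes +650.89 cm⁴
  horizontal leg (remainder): d = -3.8068 cm → contributes +268.22 cm⁴
Total I = 919.11 cm⁴.

I_xx ≈ 919 cm⁴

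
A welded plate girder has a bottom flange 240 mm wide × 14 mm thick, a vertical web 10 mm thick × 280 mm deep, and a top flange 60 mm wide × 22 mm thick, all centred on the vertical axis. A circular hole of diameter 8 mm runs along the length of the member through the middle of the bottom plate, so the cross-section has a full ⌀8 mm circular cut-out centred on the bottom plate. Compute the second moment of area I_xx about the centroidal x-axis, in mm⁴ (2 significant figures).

Decompose the section into non-overlapping parts with the origin at the bottom-left of its bounding rectangle.
Bottom plate: 240 × 14, A = 3 360 mm², y = 7 mm, Ī = 54 880 mm⁴.
Web plate: 10 × 280, A = 2 800 mm², y = 154 mm, Ī = 18 293 333 mm⁴.
Top plate: 60 × 22, A = 1 320 mm², y = 305 mm, Ī = 53 240 mm⁴.
Hole (subtracted): ⌀8, A = 50.27 mm², y = 7 mm, Ī = 201.1 mm⁴.
Centroid: ȳ = ΣA·y / ΣA = 115.3 mm.
Transfer each piece to the centroidal x-axis using Ī + A·d² with d = y − 115.3:
  bottom plate: d = -108.3 mm → contributes +39 495 278 mm⁴
  web plate: d = 38.66 mm → contributes +22 477 544 mm⁴
  top plate: d = 189.7 mm → contributes +47 533 328 mm⁴
  hole: d = -108.3 mm → contributes −590 228 mm⁴
Total I = 108 915 921 mm⁴.

I_xx ≈ 1.1 × 10⁸ mm⁴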